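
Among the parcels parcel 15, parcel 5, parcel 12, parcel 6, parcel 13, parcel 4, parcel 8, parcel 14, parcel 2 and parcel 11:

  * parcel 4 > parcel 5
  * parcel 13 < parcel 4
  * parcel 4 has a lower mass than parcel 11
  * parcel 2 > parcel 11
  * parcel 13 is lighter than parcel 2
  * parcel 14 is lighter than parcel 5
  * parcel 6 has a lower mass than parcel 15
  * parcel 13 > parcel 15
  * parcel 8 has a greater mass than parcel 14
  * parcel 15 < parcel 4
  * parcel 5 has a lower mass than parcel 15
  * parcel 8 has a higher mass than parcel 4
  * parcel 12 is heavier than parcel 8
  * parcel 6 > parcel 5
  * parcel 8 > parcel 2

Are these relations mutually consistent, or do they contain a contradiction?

Every relation is compatible with parcel 14 < parcel 5 < parcel 6 < parcel 15 < parcel 13 < parcel 4 < parcel 11 < parcel 2 < parcel 8 < parcel 12; the set is consistent.

consistent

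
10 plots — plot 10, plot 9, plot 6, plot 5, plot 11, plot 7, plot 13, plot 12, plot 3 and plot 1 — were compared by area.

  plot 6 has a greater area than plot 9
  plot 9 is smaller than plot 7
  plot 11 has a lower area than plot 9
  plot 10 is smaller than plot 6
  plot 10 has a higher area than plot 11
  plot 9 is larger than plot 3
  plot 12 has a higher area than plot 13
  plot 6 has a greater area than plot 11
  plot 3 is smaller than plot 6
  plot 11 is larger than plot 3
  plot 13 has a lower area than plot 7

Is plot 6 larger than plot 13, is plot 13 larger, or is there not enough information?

Following every chain through plot 13: above plot 13 we get plot 12, plot 7.
plot 6 is not reached, and no chain runs the other way from plot 6 to plot 13.
So the given relations leave the order of plot 13 and plot 6 undetermined.

undetermined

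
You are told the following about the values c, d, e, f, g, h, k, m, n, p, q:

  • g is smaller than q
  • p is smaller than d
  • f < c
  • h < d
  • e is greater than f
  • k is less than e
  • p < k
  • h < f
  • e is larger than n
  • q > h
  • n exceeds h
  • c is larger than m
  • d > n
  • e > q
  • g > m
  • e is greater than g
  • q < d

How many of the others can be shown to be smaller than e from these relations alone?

The elements the relations force below e are h, m, n, g, f, p, q, k — no chain reaches any other.
That is 8.

8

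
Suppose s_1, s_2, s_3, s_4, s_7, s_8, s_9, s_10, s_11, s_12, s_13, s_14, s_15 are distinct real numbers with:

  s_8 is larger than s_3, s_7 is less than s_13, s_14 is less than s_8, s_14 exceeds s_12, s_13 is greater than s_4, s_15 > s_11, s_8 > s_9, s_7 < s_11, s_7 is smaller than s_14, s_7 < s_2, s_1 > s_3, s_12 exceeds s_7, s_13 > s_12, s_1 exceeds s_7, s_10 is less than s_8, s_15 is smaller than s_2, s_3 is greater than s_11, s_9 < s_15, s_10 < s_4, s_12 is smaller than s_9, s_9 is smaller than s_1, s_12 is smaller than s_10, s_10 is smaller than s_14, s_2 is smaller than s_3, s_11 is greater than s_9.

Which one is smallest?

Chaining upward from s_7: directly above it, s_12, s_11, s_2, s_14, s_13, s_1; then s_10, s_9, s_15, s_3, s_8; then s_4.
That covers every other element, and nothing is given below s_7, so s_7 is the smallest.

s_7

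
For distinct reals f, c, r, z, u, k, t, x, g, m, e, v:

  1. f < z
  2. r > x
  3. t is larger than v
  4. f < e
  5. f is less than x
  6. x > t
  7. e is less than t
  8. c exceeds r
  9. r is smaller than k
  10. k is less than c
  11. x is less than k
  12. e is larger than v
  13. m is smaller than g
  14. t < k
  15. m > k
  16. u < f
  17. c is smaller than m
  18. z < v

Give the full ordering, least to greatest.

Each adjacent pair is fixed by a given relation: u < f; f < z; z < v; v < e; e < t; t < x; x < r; r < k; k < c; c < m; m < g. Chaining them end to end gives the full order.

u < f < z < v < e < t < x < r < k < c < m < g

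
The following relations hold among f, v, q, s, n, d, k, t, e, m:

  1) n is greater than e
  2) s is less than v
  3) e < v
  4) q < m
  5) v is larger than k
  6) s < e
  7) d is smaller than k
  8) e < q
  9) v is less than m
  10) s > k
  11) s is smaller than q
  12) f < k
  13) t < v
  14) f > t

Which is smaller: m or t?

t < f and f < k give t < k.
With k < s: t < f < k < s.
With s < e: t < f < k < s < e.
Then e < v extends the chain to v.
With v < m: t < f < k < s < e < v < m.
So t < m; t is the smaller of the two.

t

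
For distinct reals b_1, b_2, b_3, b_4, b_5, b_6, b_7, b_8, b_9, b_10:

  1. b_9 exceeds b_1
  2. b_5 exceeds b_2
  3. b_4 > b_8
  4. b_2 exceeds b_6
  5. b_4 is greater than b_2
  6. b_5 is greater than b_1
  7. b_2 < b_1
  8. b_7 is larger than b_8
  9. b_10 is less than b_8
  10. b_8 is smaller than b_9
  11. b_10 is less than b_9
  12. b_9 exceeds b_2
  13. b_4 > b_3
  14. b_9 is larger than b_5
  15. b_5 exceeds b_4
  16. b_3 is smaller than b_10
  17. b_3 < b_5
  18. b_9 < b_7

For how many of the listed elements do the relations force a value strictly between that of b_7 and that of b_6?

5

Chaining upward from b_6 reaches: b_2, b_4, b_1, b_5, b_9.
Chaining downward from b_7 reaches: b_3, b_10, b_2, b_8, b_4, b_1, b_5, b_9.
Strictly between b_6 and b_7 are those in both lists: b_2, b_4, b_1, b_5, b_9 — 5 elements.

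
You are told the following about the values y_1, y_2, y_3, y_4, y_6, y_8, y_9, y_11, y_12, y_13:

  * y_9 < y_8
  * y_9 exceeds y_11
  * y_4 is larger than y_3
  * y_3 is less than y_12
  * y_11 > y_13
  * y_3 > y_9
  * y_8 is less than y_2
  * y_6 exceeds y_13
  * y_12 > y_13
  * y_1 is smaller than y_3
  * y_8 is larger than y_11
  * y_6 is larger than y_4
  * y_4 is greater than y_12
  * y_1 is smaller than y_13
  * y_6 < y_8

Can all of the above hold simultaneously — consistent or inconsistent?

consistent

The single ordering y_1 < y_13 < y_11 < y_9 < y_3 < y_12 < y_4 < y_6 < y_8 < y_2 satisfies every listed relation, so no contradiction arises.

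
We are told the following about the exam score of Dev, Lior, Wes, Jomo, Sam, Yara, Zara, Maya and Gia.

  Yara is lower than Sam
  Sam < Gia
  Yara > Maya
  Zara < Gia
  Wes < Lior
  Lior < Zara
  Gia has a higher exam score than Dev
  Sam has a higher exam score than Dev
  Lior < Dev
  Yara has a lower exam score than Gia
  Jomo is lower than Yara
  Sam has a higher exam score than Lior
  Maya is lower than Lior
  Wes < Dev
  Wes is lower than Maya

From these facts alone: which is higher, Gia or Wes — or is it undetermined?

Wes < Maya and Maya < Lior give Wes < Lior.
Then Lior < Dev extends the chain to Dev.
Then Dev < Sam extends the chain to Sam.
Then Sam < Gia extends the chain to Gia.
So Gia is higher.

Gia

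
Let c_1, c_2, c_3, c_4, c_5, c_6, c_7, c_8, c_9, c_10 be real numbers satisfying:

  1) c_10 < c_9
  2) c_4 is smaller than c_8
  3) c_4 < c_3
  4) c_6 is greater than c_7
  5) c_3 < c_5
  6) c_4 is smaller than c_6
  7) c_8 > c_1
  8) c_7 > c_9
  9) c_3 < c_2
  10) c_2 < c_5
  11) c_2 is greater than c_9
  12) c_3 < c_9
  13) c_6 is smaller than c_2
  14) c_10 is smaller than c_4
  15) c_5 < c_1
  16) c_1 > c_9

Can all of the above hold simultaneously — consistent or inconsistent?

The single ordering c_10 < c_4 < c_3 < c_9 < c_7 < c_6 < c_2 < c_5 < c_1 < c_8 satisfies every listed relation, so no contradiction arises.

consistent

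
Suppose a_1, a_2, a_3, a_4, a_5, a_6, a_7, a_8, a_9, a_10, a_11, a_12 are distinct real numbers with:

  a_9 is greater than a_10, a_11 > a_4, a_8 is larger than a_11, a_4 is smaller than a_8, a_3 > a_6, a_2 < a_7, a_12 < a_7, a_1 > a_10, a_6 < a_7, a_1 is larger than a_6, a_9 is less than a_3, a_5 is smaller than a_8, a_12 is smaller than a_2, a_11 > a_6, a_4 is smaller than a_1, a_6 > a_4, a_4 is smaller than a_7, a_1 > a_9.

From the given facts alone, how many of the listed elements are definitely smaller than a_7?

4

The elements the relations force below a_7 are a_4, a_12, a_6, a_2 — no chain reaches any other.
That is 4.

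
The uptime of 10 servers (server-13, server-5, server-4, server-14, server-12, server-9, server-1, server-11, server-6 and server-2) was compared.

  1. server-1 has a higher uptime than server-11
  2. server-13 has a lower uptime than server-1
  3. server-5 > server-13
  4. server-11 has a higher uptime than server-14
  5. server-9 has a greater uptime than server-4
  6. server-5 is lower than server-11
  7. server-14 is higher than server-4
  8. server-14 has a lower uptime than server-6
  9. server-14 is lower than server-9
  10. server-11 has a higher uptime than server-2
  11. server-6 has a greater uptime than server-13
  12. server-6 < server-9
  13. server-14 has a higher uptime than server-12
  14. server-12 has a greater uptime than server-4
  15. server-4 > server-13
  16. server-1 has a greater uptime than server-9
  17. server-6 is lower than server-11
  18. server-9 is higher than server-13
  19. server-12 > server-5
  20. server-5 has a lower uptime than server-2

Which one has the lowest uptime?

server-13

server-5 is not least since server-13 < server-5; server-4 is not least since server-13 < server-4; server-12 is not least since server-5 < server-12; server-14 is not least since server-12 < server-14; server-2 is not least since server-5 < server-2; server-6 is not least since server-14 < server-6; server-9 is not least since server-13 < server-9; server-11 is not least since server-6 < server-11; server-1 is not least since server-11 < server-1.
Only server-13 has nothing below it, so server-13 is the lowest uptime.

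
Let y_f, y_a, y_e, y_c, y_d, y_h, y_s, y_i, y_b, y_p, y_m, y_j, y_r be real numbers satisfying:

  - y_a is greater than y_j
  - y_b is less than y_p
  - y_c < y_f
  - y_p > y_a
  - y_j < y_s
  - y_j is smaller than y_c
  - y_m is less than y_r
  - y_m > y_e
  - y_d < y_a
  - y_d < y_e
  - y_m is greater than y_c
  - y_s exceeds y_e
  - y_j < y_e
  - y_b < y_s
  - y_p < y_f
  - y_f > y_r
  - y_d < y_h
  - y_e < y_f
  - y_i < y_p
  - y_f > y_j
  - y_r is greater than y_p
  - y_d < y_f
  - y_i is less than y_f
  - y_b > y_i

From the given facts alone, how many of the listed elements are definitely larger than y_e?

Directly above y_e: y_m, y_f, y_s.
One step further: y_r (4 so far).
Nothing else is reachable above y_e; 4 in all.

4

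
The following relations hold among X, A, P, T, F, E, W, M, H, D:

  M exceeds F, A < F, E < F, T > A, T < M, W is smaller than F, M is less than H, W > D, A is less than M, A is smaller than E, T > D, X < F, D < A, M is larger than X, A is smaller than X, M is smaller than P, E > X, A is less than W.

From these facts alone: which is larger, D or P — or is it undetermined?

P

The relevant relations are D < A; A < E; E < F; F < M; M < P.
Chaining these gives D < A < E < F < M < P.
So P is larger.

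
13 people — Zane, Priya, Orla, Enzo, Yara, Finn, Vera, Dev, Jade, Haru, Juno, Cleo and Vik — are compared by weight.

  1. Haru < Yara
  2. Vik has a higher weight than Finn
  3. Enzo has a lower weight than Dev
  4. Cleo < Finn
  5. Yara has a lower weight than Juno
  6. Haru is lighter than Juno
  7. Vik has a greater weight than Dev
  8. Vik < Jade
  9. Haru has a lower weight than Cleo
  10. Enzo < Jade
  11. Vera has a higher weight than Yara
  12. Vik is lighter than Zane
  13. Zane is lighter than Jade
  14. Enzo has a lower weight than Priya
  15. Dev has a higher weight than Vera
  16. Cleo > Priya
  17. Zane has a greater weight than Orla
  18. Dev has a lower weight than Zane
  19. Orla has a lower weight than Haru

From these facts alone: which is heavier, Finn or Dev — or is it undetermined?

undetermined

Following every chain through Dev: above Dev we get Vik, Zane, Jade; below Dev we get Orla, Haru, Yara, Enzo, Vera.
Finn is not reached, and no chain runs the other way from Finn to Dev.
So the given relations leave the order of Dev and Finn undetermined.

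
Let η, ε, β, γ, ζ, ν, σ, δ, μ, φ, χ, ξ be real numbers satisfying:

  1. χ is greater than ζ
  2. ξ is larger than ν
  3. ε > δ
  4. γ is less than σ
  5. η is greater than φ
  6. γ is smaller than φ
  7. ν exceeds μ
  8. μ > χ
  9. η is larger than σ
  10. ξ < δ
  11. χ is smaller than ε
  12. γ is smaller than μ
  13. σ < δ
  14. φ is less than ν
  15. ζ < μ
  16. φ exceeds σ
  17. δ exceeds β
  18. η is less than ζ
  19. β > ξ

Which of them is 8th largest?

ζ

Chaining the given pairs: γ < σ < φ < η < ζ < χ < μ < ν < ξ < β < δ < ε.
The 8th largest is ζ.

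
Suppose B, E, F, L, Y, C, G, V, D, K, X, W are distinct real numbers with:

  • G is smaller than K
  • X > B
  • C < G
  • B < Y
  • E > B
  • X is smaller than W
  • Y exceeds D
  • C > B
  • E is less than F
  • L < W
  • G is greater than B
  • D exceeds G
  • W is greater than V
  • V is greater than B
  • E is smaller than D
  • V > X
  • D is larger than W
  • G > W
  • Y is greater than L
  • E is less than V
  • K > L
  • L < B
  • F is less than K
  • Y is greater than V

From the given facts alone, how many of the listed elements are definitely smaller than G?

7

The elements the relations force below G are L, B, X, E, C, V, W — no chain reaches any other.
That is 7.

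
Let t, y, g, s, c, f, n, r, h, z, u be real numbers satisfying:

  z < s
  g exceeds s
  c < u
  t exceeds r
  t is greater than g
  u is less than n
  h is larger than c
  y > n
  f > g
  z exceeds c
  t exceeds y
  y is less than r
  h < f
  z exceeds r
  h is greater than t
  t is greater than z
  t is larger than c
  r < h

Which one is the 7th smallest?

s

Chaining the given pairs: c < u < n < y < r < z < s < g < t < h < f.
The 7th smallest is s.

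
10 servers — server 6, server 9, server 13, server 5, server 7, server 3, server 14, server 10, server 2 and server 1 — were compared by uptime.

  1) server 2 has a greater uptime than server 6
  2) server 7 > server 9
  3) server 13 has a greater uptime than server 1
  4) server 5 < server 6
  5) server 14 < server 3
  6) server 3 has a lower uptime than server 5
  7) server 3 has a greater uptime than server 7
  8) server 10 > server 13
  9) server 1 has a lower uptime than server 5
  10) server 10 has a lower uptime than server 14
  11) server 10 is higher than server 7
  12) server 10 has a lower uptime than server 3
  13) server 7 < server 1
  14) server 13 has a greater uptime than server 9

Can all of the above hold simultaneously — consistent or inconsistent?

consistent

Every relation is compatible with server 9 < server 7 < server 1 < server 13 < server 10 < server 14 < server 3 < server 5 < server 6 < server 2; the set is consistent.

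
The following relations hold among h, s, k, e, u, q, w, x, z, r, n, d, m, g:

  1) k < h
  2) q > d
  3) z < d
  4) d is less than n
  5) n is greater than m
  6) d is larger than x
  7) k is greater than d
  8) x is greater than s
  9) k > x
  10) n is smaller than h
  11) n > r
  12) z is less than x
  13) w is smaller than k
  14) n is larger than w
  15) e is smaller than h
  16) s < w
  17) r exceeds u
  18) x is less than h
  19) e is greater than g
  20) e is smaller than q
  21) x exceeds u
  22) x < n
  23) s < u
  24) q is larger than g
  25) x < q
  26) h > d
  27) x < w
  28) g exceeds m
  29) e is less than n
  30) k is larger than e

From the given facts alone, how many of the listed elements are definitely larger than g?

The elements the relations force above g are e, q, k, n, h — no chain reaches any other.
That is 5.

5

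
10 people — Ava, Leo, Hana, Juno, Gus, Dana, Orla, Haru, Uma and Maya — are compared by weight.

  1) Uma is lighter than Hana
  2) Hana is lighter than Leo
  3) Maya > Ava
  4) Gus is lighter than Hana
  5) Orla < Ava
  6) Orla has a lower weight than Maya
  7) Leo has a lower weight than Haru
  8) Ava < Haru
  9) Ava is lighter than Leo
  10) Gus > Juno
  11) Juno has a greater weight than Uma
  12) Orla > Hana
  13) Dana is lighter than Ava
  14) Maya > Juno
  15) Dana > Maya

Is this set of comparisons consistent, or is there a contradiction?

We have Ava < Maya stated directly, yet also Maya < Dana < Ava by chaining the others — so Maya < Ava. Contradiction.

inconsistent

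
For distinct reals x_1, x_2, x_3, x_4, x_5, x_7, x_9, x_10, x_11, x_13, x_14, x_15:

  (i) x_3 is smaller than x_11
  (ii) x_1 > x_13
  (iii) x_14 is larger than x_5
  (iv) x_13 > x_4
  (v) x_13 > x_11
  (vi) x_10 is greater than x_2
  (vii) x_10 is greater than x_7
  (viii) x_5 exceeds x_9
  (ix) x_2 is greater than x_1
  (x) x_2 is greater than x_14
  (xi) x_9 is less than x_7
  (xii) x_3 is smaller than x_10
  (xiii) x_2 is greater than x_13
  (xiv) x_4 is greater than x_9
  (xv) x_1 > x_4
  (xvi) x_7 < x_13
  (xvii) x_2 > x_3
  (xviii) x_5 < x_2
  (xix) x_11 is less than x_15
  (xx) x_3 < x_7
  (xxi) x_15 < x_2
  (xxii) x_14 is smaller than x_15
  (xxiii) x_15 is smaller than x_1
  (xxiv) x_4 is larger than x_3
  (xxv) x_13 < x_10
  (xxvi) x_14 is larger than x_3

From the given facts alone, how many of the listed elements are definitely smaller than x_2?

10

The elements the relations force below x_2 are x_9, x_3, x_4, x_5, x_14, x_7, x_11, x_13, x_15, x_1 — no chain reaches any other.
That is 10.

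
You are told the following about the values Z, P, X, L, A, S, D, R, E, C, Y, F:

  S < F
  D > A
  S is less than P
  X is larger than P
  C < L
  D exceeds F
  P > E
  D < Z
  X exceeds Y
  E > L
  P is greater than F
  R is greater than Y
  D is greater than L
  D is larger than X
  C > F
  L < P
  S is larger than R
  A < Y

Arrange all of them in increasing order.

The consecutive links are each given: A < Y; Y < R; R < S; S < F; F < C; C < L; L < E; E < P; P < X; X < D; D < Z.

A < Y < R < S < F < C < L < E < P < X < D < Z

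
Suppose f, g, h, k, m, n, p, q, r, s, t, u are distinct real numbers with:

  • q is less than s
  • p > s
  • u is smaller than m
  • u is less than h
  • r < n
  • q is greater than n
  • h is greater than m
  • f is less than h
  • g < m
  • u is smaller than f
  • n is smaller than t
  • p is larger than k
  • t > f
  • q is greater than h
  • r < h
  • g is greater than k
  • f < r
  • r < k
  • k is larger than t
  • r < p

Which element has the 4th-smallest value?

Chaining the given pairs: u < f < r < n < t < k < g < m < h < q < s < p.
Counting 4 from the smallest end gives n.

n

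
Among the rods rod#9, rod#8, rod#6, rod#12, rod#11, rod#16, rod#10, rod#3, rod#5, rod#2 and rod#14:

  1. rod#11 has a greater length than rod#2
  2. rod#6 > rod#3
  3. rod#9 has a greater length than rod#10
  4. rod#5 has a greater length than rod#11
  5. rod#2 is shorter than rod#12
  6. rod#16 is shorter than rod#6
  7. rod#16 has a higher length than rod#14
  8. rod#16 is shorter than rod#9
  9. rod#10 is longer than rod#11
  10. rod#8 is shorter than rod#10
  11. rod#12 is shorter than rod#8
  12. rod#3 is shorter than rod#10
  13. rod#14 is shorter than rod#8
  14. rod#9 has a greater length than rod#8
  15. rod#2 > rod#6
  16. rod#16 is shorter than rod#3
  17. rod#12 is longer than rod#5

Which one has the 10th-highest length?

The consecutive relations fix a unique order: rod#14 < rod#16 < rod#3 < rod#6 < rod#2 < rod#11 < rod#5 < rod#12 < rod#8 < rod#10 < rod#9.
The 10th largest is rod#16.

rod#16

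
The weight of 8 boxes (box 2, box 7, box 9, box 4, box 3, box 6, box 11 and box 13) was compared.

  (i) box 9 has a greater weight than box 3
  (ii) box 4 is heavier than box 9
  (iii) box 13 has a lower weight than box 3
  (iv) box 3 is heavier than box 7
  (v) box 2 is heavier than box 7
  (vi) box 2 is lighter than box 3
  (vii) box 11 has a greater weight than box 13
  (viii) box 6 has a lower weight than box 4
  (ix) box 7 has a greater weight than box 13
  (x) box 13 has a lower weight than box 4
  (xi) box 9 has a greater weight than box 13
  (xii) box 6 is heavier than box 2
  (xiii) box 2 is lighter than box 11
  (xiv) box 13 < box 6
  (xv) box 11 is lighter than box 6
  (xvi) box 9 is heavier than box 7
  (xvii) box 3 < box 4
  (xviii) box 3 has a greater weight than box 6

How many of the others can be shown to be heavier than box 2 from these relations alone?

5

From box 2 the given relations immediately reach box 11, box 6, box 3.
From those, box 9, box 4 — 5 in total.
Nothing else is reachable above box 2; 5 in all.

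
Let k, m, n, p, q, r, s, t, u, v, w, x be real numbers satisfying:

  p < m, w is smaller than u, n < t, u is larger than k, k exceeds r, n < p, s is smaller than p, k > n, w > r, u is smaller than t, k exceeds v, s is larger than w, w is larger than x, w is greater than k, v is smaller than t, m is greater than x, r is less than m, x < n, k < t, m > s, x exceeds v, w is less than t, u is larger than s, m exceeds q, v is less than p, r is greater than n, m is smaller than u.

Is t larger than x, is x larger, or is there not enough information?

t

x < n < r < k < w < s < p < m < u < t, by transitivity through n, r, k, w, s, p, m, u.
So t is larger.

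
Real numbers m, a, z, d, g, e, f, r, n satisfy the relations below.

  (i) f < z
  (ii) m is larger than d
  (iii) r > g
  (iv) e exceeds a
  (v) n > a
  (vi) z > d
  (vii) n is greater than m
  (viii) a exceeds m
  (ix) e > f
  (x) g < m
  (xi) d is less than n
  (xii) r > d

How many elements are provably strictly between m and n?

1

The relations place m below n. An element lies strictly between them when it is forced above m and also forced below n.
Above m: {a, e}. Below n: {g, d, a}.
Intersection: {a} — 1.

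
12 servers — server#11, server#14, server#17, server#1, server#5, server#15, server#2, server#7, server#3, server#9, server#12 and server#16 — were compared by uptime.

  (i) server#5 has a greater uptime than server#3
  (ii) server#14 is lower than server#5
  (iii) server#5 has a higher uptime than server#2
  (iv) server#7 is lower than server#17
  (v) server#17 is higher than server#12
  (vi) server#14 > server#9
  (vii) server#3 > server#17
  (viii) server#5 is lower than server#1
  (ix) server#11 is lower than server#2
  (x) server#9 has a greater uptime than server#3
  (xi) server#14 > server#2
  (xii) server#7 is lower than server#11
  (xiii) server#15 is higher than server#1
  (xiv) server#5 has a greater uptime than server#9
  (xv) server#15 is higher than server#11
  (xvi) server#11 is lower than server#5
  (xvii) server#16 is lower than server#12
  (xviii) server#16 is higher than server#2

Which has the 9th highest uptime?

The consecutive relations fix a unique order: server#7 < server#11 < server#2 < server#16 < server#12 < server#17 < server#3 < server#9 < server#14 < server#5 < server#1 < server#15.
Counting 9 from the largest end gives server#16.

server#16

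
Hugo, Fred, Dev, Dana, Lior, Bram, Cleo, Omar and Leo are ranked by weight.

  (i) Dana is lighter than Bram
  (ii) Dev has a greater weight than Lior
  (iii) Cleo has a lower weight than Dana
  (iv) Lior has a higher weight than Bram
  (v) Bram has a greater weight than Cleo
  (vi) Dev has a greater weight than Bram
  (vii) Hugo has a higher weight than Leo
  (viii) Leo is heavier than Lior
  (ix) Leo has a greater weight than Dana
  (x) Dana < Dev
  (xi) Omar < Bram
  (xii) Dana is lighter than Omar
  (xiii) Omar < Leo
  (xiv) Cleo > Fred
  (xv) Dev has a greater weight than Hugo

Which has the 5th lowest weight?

Chaining the given pairs: Fred < Cleo < Dana < Omar < Bram < Lior < Leo < Hugo < Dev.
Counting 5 from the smallest end gives Bram.

Bram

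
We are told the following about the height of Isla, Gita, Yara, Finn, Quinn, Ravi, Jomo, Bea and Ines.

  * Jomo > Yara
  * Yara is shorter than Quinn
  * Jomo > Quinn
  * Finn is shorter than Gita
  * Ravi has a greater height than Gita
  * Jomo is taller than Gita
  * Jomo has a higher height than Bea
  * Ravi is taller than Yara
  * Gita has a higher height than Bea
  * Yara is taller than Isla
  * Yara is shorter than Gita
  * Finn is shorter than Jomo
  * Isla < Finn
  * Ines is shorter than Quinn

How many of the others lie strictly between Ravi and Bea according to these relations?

1

The relations place Bea below Ravi. An element lies strictly between them when it is forced above Bea and also forced below Ravi.
Above Bea: {Gita, Jomo}. Below Ravi: {Isla, Yara, Finn, Gita}.
Intersection: {Gita} — 1.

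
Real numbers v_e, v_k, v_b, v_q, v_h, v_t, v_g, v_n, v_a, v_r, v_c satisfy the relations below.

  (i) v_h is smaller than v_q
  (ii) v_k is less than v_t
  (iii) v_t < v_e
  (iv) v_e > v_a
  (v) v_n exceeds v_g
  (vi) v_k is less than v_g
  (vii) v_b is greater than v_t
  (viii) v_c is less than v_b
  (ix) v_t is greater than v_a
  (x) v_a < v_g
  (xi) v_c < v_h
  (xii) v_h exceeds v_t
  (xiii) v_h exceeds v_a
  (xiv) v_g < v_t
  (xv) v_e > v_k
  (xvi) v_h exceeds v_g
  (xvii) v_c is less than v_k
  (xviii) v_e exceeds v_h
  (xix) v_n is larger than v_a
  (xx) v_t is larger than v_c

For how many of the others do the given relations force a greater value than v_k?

The elements the relations force above v_k are v_g, v_t, v_b, v_h, v_n, v_e, v_q — no chain reaches any other.
That is 7.

7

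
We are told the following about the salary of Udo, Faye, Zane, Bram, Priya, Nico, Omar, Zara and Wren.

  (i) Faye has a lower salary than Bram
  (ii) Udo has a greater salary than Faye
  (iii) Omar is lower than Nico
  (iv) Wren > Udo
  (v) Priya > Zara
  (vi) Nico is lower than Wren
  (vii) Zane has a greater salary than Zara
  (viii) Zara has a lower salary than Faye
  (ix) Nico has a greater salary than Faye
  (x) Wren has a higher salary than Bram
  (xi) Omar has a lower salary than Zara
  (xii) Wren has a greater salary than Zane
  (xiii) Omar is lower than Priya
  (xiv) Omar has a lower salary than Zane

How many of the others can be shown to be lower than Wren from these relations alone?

7

The elements the relations force below Wren are Omar, Zara, Faye, Udo, Zane, Nico, Bram — no chain reaches any other.
That is 7.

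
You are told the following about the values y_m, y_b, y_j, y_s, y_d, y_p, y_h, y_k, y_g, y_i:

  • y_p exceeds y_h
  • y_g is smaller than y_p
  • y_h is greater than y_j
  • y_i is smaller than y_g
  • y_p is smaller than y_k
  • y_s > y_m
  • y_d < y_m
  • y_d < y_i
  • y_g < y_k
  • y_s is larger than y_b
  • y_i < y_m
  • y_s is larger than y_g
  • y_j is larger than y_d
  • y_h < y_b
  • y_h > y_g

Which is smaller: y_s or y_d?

y_d < y_i and y_i < y_g give y_d < y_g.
With y_g < y_h: y_d < y_i < y_g < y_h.
With y_h < y_b: y_d < y_i < y_g < y_h < y_b.
With y_b < y_s: y_d < y_i < y_g < y_h < y_b < y_s.
So y_d < y_s; y_d is the smaller of the two.

y_d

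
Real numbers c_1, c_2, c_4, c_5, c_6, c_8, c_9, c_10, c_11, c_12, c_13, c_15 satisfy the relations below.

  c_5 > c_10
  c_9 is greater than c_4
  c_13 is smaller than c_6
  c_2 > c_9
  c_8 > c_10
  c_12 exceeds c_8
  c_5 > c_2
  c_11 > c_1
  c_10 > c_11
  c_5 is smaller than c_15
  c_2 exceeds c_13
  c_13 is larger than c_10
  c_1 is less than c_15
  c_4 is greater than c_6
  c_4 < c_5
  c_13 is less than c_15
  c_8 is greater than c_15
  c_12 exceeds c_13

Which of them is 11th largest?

The consecutive relations fix a unique order: c_1 < c_11 < c_10 < c_13 < c_6 < c_4 < c_9 < c_2 < c_5 < c_15 < c_8 < c_12.
Counting 11 from the largest end gives c_11.

c_11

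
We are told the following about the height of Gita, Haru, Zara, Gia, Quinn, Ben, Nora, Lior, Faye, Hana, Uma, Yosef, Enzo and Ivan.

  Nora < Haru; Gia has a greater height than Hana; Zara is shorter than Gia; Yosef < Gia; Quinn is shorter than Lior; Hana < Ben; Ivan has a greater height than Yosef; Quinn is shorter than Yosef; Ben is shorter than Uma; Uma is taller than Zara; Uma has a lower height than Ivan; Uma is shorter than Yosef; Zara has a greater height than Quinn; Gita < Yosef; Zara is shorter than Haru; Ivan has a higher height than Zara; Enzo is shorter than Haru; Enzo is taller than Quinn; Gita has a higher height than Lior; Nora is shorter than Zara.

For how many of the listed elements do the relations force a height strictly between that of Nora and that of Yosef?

2

Chaining upward from Nora reaches: Zara, Uma, Haru, Gia, Ivan.
Chaining downward from Yosef reaches: Hana, Quinn, Zara, Ben, Uma, Lior, Gita.
Strictly between Nora and Yosef are those in both lists: Zara, Uma — 2 elements.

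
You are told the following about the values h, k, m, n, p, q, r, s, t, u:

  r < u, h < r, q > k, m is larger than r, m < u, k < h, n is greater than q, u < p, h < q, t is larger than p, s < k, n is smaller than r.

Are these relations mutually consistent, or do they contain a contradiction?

The single ordering s < k < h < q < n < r < m < u < p < t satisfies every listed relation, so no contradiction arises.

consistent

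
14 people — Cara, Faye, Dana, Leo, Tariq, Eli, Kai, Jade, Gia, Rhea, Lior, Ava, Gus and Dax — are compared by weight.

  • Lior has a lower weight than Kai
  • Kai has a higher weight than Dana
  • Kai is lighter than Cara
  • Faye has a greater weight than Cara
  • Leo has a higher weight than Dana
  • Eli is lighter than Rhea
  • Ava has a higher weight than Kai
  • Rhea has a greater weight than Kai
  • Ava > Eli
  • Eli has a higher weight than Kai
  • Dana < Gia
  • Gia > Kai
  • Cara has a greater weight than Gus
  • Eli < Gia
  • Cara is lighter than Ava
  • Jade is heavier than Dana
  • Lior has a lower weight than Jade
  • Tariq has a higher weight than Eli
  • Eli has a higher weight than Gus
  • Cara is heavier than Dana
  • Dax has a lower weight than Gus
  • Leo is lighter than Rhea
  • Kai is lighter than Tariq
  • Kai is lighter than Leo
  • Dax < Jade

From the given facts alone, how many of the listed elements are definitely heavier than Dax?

9

The elements the relations force above Dax are Gus, Cara, Eli, Tariq, Ava, Gia, Jade, Rhea, Faye — no chain reaches any other.
That is 9.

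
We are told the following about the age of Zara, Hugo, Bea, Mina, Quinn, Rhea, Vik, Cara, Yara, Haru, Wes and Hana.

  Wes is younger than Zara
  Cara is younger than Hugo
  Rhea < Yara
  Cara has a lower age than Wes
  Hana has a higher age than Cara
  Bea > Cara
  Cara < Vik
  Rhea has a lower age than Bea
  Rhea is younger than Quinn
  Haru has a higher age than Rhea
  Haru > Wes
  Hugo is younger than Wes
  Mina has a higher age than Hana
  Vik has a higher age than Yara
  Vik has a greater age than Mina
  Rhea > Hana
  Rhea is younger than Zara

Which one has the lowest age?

Hugo is not least since Cara < Hugo; Hana is not least since Cara < Hana; Wes is not least since Cara < Wes; Mina is not least since Hana < Mina; Rhea is not least since Hana < Rhea; Bea is not least since Cara < Bea; Quinn is not least since Rhea < Quinn; Yara is not least since Rhea < Yara; Zara is not least since Wes < Zara; Vik is not least since Mina < Vik; Haru is not least since Rhea < Haru.
Only Cara has nothing below it, so Cara is the lowest age.

Cara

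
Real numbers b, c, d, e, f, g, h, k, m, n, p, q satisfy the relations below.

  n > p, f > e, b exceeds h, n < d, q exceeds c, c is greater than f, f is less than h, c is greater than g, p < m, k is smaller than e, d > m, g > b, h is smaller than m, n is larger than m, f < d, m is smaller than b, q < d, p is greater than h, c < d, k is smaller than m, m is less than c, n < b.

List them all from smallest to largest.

Each adjacent pair is fixed by a given relation: k < e; e < f; f < h; h < p; p < m; m < n; n < b; b < g; g < c; c < q; q < d. Chaining them end to end gives the full order.

k < e < f < h < p < m < n < b < g < c < q < d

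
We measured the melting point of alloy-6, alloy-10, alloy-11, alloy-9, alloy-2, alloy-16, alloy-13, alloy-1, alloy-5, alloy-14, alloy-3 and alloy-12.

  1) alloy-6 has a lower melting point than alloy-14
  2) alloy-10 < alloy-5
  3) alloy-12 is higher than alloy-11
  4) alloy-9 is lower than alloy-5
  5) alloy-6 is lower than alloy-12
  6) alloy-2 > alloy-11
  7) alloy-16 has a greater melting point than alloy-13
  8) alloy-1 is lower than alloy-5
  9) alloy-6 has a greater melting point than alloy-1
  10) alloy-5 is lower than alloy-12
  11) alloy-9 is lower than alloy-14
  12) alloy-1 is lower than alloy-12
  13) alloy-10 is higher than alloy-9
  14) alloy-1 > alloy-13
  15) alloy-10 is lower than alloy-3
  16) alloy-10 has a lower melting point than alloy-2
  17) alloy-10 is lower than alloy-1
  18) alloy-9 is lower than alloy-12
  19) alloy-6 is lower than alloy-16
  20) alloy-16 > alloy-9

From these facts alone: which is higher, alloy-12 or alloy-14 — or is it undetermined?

Following every chain through alloy-14: below alloy-14 we get alloy-9, alloy-10, alloy-13, alloy-1, alloy-6.
alloy-12 is not reached, and no chain runs the other way from alloy-12 to alloy-14.
So the given relations leave the order of alloy-14 and alloy-12 undetermined.

undetermined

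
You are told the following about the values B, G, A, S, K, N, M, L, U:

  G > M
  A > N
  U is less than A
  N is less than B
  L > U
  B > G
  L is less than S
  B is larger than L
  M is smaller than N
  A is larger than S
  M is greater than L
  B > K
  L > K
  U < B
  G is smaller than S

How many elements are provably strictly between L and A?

4

The relations place L below A. An element lies strictly between them when it is forced above L and also forced below A.
Above L: {M, N, G, B, S}. Below A: {U, K, M, N, G, S}.
Intersection: {M, N, G, S} — 4.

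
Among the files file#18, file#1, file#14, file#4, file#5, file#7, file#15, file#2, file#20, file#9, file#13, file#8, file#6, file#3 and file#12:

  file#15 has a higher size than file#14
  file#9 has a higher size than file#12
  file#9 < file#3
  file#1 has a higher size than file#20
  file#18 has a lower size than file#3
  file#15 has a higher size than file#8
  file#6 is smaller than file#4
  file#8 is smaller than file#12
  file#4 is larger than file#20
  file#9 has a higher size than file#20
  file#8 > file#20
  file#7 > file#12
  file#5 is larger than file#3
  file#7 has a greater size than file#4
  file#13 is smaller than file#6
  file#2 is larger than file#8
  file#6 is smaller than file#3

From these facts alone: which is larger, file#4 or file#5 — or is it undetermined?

undetermined

Following every chain through file#4: above file#4 we get file#7; below file#4 we get file#20, file#13, file#6.
file#5 is not reached, and no chain runs the other way from file#5 to file#4.
So the given relations leave the order of file#4 and file#5 undetermined.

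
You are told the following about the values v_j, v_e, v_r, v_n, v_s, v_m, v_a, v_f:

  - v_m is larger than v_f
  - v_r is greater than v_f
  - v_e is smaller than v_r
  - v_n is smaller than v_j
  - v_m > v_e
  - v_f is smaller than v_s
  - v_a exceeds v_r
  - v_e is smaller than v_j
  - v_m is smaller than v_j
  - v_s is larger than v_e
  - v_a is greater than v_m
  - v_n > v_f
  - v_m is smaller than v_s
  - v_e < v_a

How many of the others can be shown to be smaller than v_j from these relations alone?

4

Directly below v_j: v_e, v_n, v_m.
One step further: v_f (4 so far).
Nothing else is reachable below v_j; 4 in all.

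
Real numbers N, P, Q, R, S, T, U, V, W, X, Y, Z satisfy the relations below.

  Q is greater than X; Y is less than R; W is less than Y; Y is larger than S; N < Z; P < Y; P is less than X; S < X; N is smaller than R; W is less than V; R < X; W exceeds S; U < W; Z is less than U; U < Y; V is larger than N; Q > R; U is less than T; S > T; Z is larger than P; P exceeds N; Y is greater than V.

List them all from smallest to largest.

N < P < Z < U < T < S < W < V < Y < R < X < Q

Each adjacent pair is fixed by a given relation: N < P; P < Z; Z < U; U < T; T < S; S < W; W < V; V < Y; Y < R; R < X; X < Q. Chaining them end to end gives the full order.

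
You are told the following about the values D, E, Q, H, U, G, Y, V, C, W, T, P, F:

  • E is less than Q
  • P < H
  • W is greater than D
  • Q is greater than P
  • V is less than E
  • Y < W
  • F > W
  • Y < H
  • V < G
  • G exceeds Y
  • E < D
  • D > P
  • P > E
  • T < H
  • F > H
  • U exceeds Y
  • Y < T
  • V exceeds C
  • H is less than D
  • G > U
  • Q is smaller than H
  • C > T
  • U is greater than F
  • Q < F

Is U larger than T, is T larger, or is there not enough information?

T < C and C < V give T < V.
With V < E: T < C < V < E.
With E < P: T < C < V < E < P.
Then P < Q extends the chain to Q.
Then Q < H extends the chain to H.
With H < D: T < C < V < E < P < Q < H < D.
Then D < W extends the chain to W.
Then W < F extends the chain to F.
Then F < U extends the chain to U.
So U is larger.

U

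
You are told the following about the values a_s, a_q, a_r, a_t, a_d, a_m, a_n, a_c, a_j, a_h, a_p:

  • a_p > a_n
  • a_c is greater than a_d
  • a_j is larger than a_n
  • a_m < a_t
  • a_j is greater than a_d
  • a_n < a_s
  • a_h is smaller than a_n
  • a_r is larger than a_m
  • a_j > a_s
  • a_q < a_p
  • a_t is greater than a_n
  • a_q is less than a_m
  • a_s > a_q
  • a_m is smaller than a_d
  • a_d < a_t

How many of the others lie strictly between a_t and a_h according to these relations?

Chaining upward from a_h reaches: a_n, a_s, a_j, a_p.
Chaining downward from a_t reaches: a_q, a_n, a_m, a_d.
Strictly between a_h and a_t are those in both lists: a_n — 1 element.

1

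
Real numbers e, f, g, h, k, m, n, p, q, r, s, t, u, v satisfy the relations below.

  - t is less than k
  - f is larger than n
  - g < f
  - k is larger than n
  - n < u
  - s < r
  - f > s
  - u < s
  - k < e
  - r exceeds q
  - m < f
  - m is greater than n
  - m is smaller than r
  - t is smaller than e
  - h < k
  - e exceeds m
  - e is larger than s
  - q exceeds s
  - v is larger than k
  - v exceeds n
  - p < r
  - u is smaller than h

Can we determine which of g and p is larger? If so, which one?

Following every chain through g: above g we get f.
p is not reached, and no chain runs the other way from p to g.
So the given relations leave the order of g and p undetermined.

undetermined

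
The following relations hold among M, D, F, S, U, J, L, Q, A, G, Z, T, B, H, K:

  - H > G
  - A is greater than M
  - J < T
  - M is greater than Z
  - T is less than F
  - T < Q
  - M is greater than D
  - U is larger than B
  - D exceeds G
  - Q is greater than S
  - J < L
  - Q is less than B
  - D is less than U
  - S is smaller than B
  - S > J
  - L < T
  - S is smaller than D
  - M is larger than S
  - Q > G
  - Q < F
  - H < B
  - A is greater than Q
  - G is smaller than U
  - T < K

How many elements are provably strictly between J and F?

The relations place J below F. An element lies strictly between them when it is forced above J and also forced below F.
Above J: {S, L, T, Q, B, D, M, U, K, A}. Below F: {S, L, G, T, Q}.
Intersection: {S, L, T, Q} — 4.

4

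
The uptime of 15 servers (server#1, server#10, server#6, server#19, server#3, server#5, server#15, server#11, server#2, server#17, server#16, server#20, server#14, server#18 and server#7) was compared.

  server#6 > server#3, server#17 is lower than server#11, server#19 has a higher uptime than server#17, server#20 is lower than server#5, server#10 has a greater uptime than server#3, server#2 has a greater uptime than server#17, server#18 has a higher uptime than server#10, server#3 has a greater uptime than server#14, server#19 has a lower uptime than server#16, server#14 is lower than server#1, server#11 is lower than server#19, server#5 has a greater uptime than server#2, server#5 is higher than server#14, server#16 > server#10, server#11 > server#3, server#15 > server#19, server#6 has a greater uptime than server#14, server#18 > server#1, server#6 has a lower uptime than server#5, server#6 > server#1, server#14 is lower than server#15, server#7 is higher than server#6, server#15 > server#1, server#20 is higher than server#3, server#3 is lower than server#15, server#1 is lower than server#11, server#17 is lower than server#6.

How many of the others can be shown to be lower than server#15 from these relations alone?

The elements the relations force below server#15 are server#14, server#3, server#1, server#17, server#11, server#19 — no chain reaches any other.
That is 6.

6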